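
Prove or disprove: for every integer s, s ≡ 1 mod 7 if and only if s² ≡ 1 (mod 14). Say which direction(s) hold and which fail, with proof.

(⟹) This fails: take s = 8. Then 8 ≡ 1 (mod 7), but 8² = 64 ≡ 8 (mod 14), not 1.

(⟸) This fails: take s = 13. Then 13² = 169 ≡ 1 (mod 14), yet 13 ≡ 6 (mod 7), not 1.

Neither direction holds.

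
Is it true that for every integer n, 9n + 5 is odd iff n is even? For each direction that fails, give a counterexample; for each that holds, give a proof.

Both directions hold.

(←) Suppose n is even; write n = 2j. Then 9n + 5 = 9·(2j) + 5 = 2·9j + 5, which is odd.

(→) Suppose 9n + 5 is odd. Since 9 is odd, 9n and n have the same parity, so 9n + 5 ≡ n + 5 (mod 2). As 5 is odd, 9n + 5 is odd exactly when n is even. Thus n is even.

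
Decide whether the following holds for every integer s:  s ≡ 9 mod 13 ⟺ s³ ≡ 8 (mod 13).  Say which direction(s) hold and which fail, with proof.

(⟹) This fails: take s = 9. Then 9 ≡ 9 (mod 13), but 9³ = 729 ≡ 1 (mod 13), not 8.

(⟸) This fails: take s = 2. Then 2³ = 8 ≡ 8 (mod 13), yet 2 ≡ 2 (mod 13), not 9.

(⇒) fails and (⇐) fails.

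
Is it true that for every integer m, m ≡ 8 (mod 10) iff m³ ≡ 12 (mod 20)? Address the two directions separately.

The biconditional holds.

(⟹) Suppose m ≡ 8 (mod 10). Working modulo 20, m ∈ {8, 18}; for each such r, r³ ≡ 12 (mod 20).

(⟸) Conversely, the residues r modulo 20 with r³ ≡ 12 (mod 20) are exactly {8, 18}, and each is ≡ 8 (mod 10).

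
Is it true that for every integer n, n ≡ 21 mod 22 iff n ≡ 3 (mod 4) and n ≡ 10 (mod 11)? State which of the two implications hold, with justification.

The forward direction fails; the converse holds.

(→) This fails: n = 21 gives 21 ≡ 21 (mod 22) but 21 ≡ 1 (mod 4), so the conjunction on the right does not hold.

(←) Conversely, if n ≡ 3 (mod 4) and n ≡ 10 (mod 11), then by the Chinese remainder theorem n ≡ 43 (mod 44). Since 43 ≡ 21 (mod 22) and 22 ∣ 44, we get n ≡ 21 (mod 22).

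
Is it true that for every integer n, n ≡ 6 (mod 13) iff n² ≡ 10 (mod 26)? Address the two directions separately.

(⟹) This fails: take n = 19. Then 19 ≡ 6 (mod 13), but 19² = 361 ≡ 23 (mod 26), not 10.

(⟸) This fails: take n = 20. Then 20² = 400 ≡ 10 (mod 26), yet 20 ≡ 7 (mod 13), not 6.

(⇒) fails and (⇐) fails.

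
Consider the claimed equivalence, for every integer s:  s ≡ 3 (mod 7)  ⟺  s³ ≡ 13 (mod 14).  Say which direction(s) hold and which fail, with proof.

(⇒) This fails: take s = 10. Then 10 ≡ 3 (mod 7), but 10³ = 1000 ≡ 6 (mod 14), not 13.

(⇐) This fails: take s = 5. Then 5³ = 125 ≡ 13 (mod 14), yet 5 ≡ 5 (mod 7), not 3.

Neither direction holds.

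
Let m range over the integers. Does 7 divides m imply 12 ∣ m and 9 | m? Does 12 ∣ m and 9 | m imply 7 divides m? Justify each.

(⇒) This fails: take m = 7. Certainly 7 ∣ 7, but 12 ∤ 7.

(⇐) This fails: take m = 36. Both 12 ∣ 36 and 9 ∣ 36, yet 36 is not a multiple of 7 (since 36 = 5·7 + 1), so 7 ∤ 36.

Neither direction holds.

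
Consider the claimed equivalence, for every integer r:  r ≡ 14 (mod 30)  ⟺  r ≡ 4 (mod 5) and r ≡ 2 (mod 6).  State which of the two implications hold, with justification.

(←) If r ≡ 4 (mod 5) and r ≡ 2 (mod 6), then by the Chinese remainder theorem r ≡ 14 (mod 30). This is exactly r ≡ 14 (mod 30).

(→) Suppose r ≡ 14 (mod 30); write r = 30j + 14. Since 5 ∣ 30, reducing mod 5 gives r ≡ 14 ≡ 4 (mod 5); since 6 ∣ 30, reducing mod 6 gives r ≡ 14 ≡ 2 (mod 6).

The biconditional holds.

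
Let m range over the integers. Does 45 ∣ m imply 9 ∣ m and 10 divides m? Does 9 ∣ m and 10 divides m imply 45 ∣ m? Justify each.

[⇒] This fails: take m = 45. Certainly 45 ∣ 45, but 10 ∤ 45.

[⇐] Suppose 9 ∣ m and 10 ∣ m. Any common multiple of 9 and 10 is a multiple of their lcm; here gcd(9, 10) = 1, so lcm(9, 10) = 9·10 = 90, so 90 ∣ m. Since 45 ∣ 90, it follows that 45 ∣ m.

(⇒) fails; (⇐) holds.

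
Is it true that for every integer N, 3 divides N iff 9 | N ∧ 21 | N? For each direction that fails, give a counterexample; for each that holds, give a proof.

[⇒] This fails: take N = 3. Certainly 3 ∣ 3, but 9 ∤ 3.

[⇐] Suppose 9 ∣ N and 21 ∣ N. Any common multiple of 9 and 21 is a multiple of their lcm; here lcm(9, 21) = 9·21/gcd(9, 21) = 189/3 = 63, so 63 ∣ N. Since 3 ∣ 63, it follows that 3 ∣ N.

Only the converse holds.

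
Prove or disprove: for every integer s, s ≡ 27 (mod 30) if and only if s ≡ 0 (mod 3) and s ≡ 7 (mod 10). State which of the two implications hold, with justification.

(→) Suppose s ≡ 27 (mod 30); write s = 30j + 27. Since 3 ∣ 30, reducing mod 3 gives s ≡ 27 ≡ 0 (mod 3); since 10 ∣ 30, reducing mod 10 gives s ≡ 27 ≡ 7 (mod 10).

(←) Conversely, if s ≡ 0 (mod 3) and s ≡ 7 (mod 10), then by the Chinese remainder theorem s ≡ 27 (mod 30). This is exactly s ≡ 27 (mod 30).

The biconditional holds.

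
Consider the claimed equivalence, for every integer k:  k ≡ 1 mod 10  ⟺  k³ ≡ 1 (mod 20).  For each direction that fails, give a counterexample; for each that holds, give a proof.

Forward direction. This fails: take k = 11. Then 11 ≡ 1 (mod 10), but 11³ = 1331 ≡ 11 (mod 20), not 1.

Converse. The residues r modulo 20 with r³ ≡ 1 (mod 20) are exactly {1}, and each is ≡ 1 (mod 10).

Only the reverse direction holds.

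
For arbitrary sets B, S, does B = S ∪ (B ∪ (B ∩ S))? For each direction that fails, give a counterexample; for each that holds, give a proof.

(⊇) This inclusion fails. Take B = ∅, S = {1}; then 1 ∈ S ∪ (B ∪ (B ∩ S)) but 1 ∉ B.

(⊆) Let x ∈ B. Then either x ∈ B and x ∉ S; or x ∈ B ∩ S. In each case x ∈ S ∪ (B ∪ (B ∩ S)), so B ⊆ S ∪ (B ∪ (B ∩ S)).

(⊆) holds; (⊇) fails.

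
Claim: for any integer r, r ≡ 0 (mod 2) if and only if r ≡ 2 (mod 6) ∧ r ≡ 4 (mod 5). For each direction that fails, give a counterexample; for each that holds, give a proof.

Converse. If r ≡ 2 (mod 6) and r ≡ 4 (mod 5), then by the Chinese remainder theorem r ≡ 14 (mod 30). Since 14 ≡ 0 (mod 2) and 2 ∣ 30, we get r ≡ 0 (mod 2).

Forward direction. This fails: r = 0 gives 0 ≡ 0 (mod 2) but 0 ≡ 0 (mod 6), so the conjunction on the right does not hold.

Not equivalent: only (⇐) holds.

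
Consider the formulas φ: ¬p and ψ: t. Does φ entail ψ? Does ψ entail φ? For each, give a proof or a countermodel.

(⇒) This fails. Under t = F, p = F, the left side is true but the right side is false.

(⇐) This fails. Under t = T, p = T, the left side is false but the right side is true.

Both directions fail.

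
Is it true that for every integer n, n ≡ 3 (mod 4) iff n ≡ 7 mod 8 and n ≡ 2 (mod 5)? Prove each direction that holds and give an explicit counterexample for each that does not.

Only the converse holds.

[⇒] This fails: n = 3 gives 3 ≡ 3 (mod 4) but 3 ≡ 3 (mod 8), so the conjunction on the right does not hold.

[⇐] Conversely, if n ≡ 7 (mod 8) and n ≡ 2 (mod 5), then by the Chinese remainder theorem n ≡ 7 (mod 40). Since 7 ≡ 3 (mod 4) and 4 ∣ 40, we get n ≡ 3 (mod 4).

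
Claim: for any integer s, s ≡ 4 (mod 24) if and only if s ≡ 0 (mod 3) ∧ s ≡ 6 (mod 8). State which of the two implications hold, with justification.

(→) This fails: s = 4 gives 4 ≡ 4 (mod 24) but 4 ≡ 1 (mod 3), so the conjunction on the right does not hold.

(←) This fails: s = 6 satisfies both congruences on the right (6 ≡ 0 mod 3 and 6 ≡ 6 mod 8) yet 6 ≡ 6 (mod 24), not 4.

(⇒) fails and (⇐) fails.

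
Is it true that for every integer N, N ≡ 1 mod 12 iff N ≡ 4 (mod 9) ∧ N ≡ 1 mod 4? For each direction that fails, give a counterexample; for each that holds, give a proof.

(⇒) This fails: N = 1 gives 1 ≡ 1 (mod 12) but 1 ≡ 1 (mod 9), so the conjunction on the right does not hold.

(⇐) Conversely, if N ≡ 4 (mod 9) and N ≡ 1 (mod 4), then by the Chinese remainder theorem N ≡ 13 (mod 36). Since 13 ≡ 1 (mod 12) and 12 ∣ 36, we get N ≡ 1 (mod 12).

Only the converse holds.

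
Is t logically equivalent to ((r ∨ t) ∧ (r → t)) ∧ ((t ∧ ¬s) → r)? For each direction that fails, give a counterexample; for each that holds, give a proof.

The forward direction fails; the converse holds.

(⟸) Assume the antecedent. If s is true, the antecedent forces (s = T, t = T, r = F) or (s = T, t = T, r = T), and t holds there. If s is false, the antecedent forces (s = F, t = T, r = T), and t holds there. Either way t holds.

(⟹) This fails. Under s = F, t = T, r = F, the left side is true but the right side is false.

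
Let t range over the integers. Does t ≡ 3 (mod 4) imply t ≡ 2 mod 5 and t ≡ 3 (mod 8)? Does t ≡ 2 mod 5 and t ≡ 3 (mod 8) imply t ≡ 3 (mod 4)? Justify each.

(⟹) This fails: t = 3 gives 3 ≡ 3 (mod 4) but 3 ≡ 3 (mod 5), so the conjunction on the right does not hold.

(⟸) Conversely, if t ≡ 2 (mod 5) and t ≡ 3 (mod 8), then by the Chinese remainder theorem t ≡ 27 (mod 40). Since 27 ≡ 3 (mod 4) and 4 ∣ 40, we get t ≡ 3 (mod 4).

Only the converse holds.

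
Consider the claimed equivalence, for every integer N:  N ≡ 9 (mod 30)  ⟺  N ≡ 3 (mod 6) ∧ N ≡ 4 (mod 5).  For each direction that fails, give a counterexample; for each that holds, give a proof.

Equivalent; both directions hold.

(⟹) Suppose N ≡ 9 (mod 30); write N = 30j + 9. Since 6 ∣ 30, reducing mod 6 gives N ≡ 9 ≡ 3 (mod 6); since 5 ∣ 30, reducing mod 5 gives N ≡ 9 ≡ 4 (mod 5).

(⟸) Conversely, if N ≡ 3 (mod 6) and N ≡ 4 (mod 5), then by the Chinese remainder theorem N ≡ 9 (mod 30). This is exactly N ≡ 9 (mod 30).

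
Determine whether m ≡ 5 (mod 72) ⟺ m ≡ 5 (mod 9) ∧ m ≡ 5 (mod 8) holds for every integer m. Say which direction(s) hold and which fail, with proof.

The biconditional holds.

(⟹) Suppose m ≡ 5 (mod 72); write m = 72j + 5. Since 9 ∣ 72, reducing mod 9 gives m ≡ 5 (mod 9); since 8 ∣ 72, reducing mod 8 gives m ≡ 5 (mod 8).

(⟸) Conversely, if m ≡ 5 (mod 9) and m ≡ 5 (mod 8), then by the Chinese remainder theorem m ≡ 5 (mod 72). This is exactly m ≡ 5 (mod 72).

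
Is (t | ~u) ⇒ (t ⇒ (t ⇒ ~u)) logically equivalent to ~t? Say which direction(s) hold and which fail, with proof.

Only the converse holds.

(⟸) Assume the antecedent. If u is true, the antecedent forces (u = T, t = F), and (t | ~u) ⇒ (t ⇒ (t ⇒ ~u)) holds there. If u is false, (t | ~u) ⇒ (t ⇒ (t ⇒ ~u)) reduces to true regardless of the other variables. Either way (t | ~u) ⇒ (t ⇒ (t ⇒ ~u)) holds.

(⟹) This fails. Under u = F, t = T, the left side is true but the right side is false.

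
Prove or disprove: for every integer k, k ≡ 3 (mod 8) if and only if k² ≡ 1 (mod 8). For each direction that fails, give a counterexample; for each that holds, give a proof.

(⟹) Suppose k ≡ 3 (mod 8). Write k = 8j + 3. Then (8j + 3)² = 64j² + 48j + 9 = 8(8j² + 6j + 1) + 1, so k² ≡ 1 (mod 8).

(⟸) This fails: take k = 1. Then 1² = 1 ≡ 1 (mod 8), yet 1 ≡ 1 (mod 8), not 3.

Not equivalent: only (⇒) holds.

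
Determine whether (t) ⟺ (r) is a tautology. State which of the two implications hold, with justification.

(⇒) This fails. Under t = T, r = F, the left side is true but the right side is false.

(⇐) This fails. Under t = F, r = T, the left side is false but the right side is true.

Both directions fail.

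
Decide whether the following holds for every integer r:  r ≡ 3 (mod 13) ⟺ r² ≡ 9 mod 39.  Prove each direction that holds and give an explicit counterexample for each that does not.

(⟹) This fails: take r = 16. Then 16 ≡ 3 (mod 13), but 16² = 256 ≡ 22 (mod 39), not 9.

(⟸) This fails: take r = 36. Then 36² = 1296 ≡ 9 (mod 39), yet 36 ≡ 10 (mod 13), not 3.

Neither direction holds.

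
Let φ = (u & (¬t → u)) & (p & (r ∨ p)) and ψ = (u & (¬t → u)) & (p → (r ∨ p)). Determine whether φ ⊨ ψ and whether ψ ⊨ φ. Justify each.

(⇐) This fails. Under u = T, p = F, t = F, r = F, the left side is false but the right side is true.

(⇒) Assume the antecedent. If u is true, (u & (¬t → u)) & (p → (r ∨ p)) reduces to true regardless of the other variables. If u is false, the antecedent cannot hold. Either way (u & (¬t → u)) & (p → (r ∨ p)) holds.

Only the forward direction holds.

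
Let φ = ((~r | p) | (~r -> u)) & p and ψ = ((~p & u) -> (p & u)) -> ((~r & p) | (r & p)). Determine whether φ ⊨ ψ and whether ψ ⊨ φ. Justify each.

Only the forward implication holds.

(→) Assume the antecedent. If p is true, the consequent reduces to true regardless of the other variables. If p is false, the antecedent cannot hold. Either way the consequent holds.

(←) This fails. Under p = F, r = F, u = T, the left side is false but the right side is true.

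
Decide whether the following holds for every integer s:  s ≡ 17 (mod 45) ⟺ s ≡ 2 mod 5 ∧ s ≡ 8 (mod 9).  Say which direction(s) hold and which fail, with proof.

The biconditional holds.

(→) Suppose s ≡ 17 (mod 45); write s = 45j + 17. Since 5 ∣ 45, reducing mod 5 gives s ≡ 17 ≡ 2 (mod 5); since 9 ∣ 45, reducing mod 9 gives s ≡ 17 ≡ 8 (mod 9).

(←) Conversely, if s ≡ 2 (mod 5) and s ≡ 8 (mod 9), then by the Chinese remainder theorem s ≡ 17 (mod 45). This is exactly s ≡ 17 (mod 45).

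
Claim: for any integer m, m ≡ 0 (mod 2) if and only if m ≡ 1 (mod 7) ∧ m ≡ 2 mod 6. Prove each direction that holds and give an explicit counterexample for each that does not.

(→) This fails: m = 0 gives 0 ≡ 0 (mod 2) but 0 ≡ 0 (mod 7), so the conjunction on the right does not hold.

(←) Conversely, if m ≡ 1 (mod 7) and m ≡ 2 (mod 6), then by the Chinese remainder theorem m ≡ 8 (mod 42). Since 8 ≡ 0 (mod 2) and 2 ∣ 42, we get m ≡ 0 (mod 2).

Not equivalent: only (⇐) holds.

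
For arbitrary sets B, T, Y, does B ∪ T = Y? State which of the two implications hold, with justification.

(⊆) fails and (⊇) fails.

Forward inclusion. This inclusion fails. Take B = {1}, T = ∅, Y = ∅; then 1 ∈ B ∪ T but 1 ∉ Y.

Reverse inclusion. This inclusion fails. Take B = ∅, T = ∅, Y = {1}; then 1 ∈ Y but 1 ∉ B ∪ T.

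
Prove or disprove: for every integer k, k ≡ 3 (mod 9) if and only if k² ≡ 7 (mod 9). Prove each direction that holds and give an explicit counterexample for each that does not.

(→) This fails: take k = 3. Then 3 ≡ 3 (mod 9), but 3² = 9 ≡ 0 (mod 9), not 7.

(←) This fails: take k = 4. Then 4² = 16 ≡ 7 (mod 9), yet 4 ≡ 4 (mod 9), not 3.

Neither direction holds.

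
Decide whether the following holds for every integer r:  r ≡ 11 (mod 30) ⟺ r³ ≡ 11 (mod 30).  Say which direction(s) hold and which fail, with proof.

[⇐] Suppose r³ ≡ 11 (mod 30). The only residue r in {0, …, 29} with r³ ≡ 11 (mod 30) is r = 11, so r ≡ 11 (mod 30).

[⇒] Suppose r ≡ 11 (mod 30). Write r = 30j + 11. Then (30j + 11)³ = 27000j³ + 29700j² + 10890j + 1331 = 30(900j³ + 990j² + 363j + 44) + 11, so r³ ≡ 11 (mod 30).

Both implications hold.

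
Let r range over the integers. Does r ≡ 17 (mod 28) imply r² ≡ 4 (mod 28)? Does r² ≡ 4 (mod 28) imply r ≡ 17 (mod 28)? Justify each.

Neither direction holds.

[⇒] This fails: take r = 17. Then 17 ≡ 17 (mod 28), but 17² = 289 ≡ 9 (mod 28), not 4.

[⇐] This fails: take r = 2. Then 2² = 4 ≡ 4 (mod 28), yet 2 ≡ 2 (mod 28), not 17.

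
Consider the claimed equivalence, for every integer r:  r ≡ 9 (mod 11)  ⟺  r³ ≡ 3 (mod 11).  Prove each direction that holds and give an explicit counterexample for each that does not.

(→) Suppose r ≡ 9 (mod 11). Write r = 11j + 9. Then (11j + 9)³ = 1331j³ + 3267j² + 2673j + 729 = 11(121j³ + 297j² + 243j + 66) + 3, so r³ ≡ 3 (mod 11).

(←) For the converse, argue contrapositively. If r ≢ 9 (mod 11), then r is congruent to one of 0, 1, 2, 3, 4, 5, 6, 7, 8, 10 modulo 11, and these give r³ ≡ 0, 1, 8, 5, 9, 4, 7, 2, 6, 10 respectively — never 3.

Equivalent; both directions hold.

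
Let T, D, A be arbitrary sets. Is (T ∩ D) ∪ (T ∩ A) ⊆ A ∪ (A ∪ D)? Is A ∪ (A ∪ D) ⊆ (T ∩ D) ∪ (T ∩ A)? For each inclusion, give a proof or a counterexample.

Only the forward inclusion holds.

Forward inclusion. Let x ∈ (T ∩ D) ∪ (T ∩ A). Then either x ∈ T ∩ D and x ∉ A; or x ∈ T ∩ A and x ∉ D; or x ∈ T ∩ D ∩ A. In each case x ∈ A ∪ (A ∪ D), so (T ∩ D) ∪ (T ∩ A) ⊆ A ∪ (A ∪ D).

Reverse inclusion. This inclusion fails. Take T = ∅, D = {1}, A = ∅; then 1 ∈ A ∪ (A ∪ D) but 1 ∉ (T ∩ D) ∪ (T ∩ A).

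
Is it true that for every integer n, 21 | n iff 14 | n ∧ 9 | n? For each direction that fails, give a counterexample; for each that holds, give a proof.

Forward direction. This fails: take n = 21. Certainly 21 ∣ 21, but 14 ∤ 21.

Converse. Suppose 14 ∣ n and 9 ∣ n. Any common multiple of 14 and 9 is a multiple of their lcm; here gcd(14, 9) = 1, so lcm(14, 9) = 14·9 = 126, so 126 ∣ n. Since 21 ∣ 126, it follows that 21 ∣ n.

Only the reverse direction holds.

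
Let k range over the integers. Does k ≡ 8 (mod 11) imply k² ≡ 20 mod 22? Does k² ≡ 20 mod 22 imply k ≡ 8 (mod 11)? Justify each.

(⇒) This fails: take k = 19. Then 19 ≡ 8 (mod 11), but 19² = 361 ≡ 9 (mod 22), not 20.

(⇐) This fails: take k = 14. Then 14² = 196 ≡ 20 (mod 22), yet 14 ≡ 3 (mod 11), not 8.

Neither direction holds.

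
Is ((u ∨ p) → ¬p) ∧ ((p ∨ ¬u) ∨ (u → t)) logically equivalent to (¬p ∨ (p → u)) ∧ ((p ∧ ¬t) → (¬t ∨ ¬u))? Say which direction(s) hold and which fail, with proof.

(⇒) holds; (⇐) fails.

Forward direction. Assume the antecedent. If t is true, the antecedent forces (t = T, p = F, u = F) or (t = T, p = F, u = T), and the consequent holds there. If t is false, the antecedent forces (t = F, p = F, u = F), and the consequent holds there. Either way the consequent holds.

Converse. This fails. Under t = F, p = F, u = T, the left side is false but the right side is true.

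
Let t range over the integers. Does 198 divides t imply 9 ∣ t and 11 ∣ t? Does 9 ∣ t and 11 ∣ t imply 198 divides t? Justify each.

(⇒) holds; (⇐) fails.

Forward direction. If 198 ∣ t, write t = 198q. Since 198 = 22·9, t = 9·(22q), so 9 ∣ t; and since 198 = 18·11, t = 11·(18q), so 11 ∣ t.

Converse. This fails: take t = 99. Both 9 ∣ 99 and 11 ∣ 99, yet 99 is not a multiple of 198 (since 99 = 0·198 + 99), so 198 ∤ 99.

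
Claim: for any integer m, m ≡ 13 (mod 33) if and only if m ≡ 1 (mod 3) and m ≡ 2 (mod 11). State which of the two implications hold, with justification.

(⇒) Suppose m ≡ 13 (mod 33); write m = 33j + 13. Since 3 ∣ 33, reducing mod 3 gives m ≡ 13 ≡ 1 (mod 3); since 11 ∣ 33, reducing mod 11 gives m ≡ 13 ≡ 2 (mod 11).

(⇐) Conversely, if m ≡ 1 (mod 3) and m ≡ 2 (mod 11), then by the Chinese remainder theorem m ≡ 13 (mod 33). This is exactly m ≡ 13 (mod 33).

Equivalent; both directions hold.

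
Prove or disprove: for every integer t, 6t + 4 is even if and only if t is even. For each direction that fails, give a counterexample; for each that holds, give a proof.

Not equivalent: only (⇐) holds.

(→) This fails: take t = 1. Then 6t + 4 = 10, which is even, yet t = 1 is odd, not even.

(←) Suppose t is even. Since 6 is even, 6t is even for every t, so 6t + 4 has the same parity as 4, which is even. Hence 6t + 4 is even.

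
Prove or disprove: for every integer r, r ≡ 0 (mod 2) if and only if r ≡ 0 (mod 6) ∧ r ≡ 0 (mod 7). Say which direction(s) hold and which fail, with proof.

(⟹) This fails: r = 2 gives 2 ≡ 0 (mod 2) but 2 ≡ 2 (mod 6), so the conjunction on the right does not hold.

(⟸) Conversely, if r ≡ 0 (mod 6) and r ≡ 0 (mod 7), then by the Chinese remainder theorem r ≡ 0 (mod 42). Since 0 ≡ 0 (mod 2) and 2 ∣ 42, we get r ≡ 0 (mod 2).

Only the reverse direction holds.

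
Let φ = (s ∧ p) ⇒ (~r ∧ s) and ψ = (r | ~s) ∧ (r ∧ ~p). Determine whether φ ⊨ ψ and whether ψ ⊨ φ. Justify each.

(⇒) fails; (⇐) holds.

[⇒] This fails. Under r = F, p = F, s = F, the left side is true but the right side is false.

[⇐] Assume the antecedent. If r is true, the antecedent forces (r = T, p = F, s = F) or (r = T, p = F, s = T), and (s ∧ p) ⇒ (~r ∧ s) holds there. If r is false, the antecedent cannot hold. Either way (s ∧ p) ⇒ (~r ∧ s) holds.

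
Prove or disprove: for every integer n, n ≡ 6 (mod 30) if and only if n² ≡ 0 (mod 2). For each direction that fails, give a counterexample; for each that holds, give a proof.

Only the forward implication holds.

(⟸) This fails: take n = 0. Then 0² = 0 ≡ 0 (mod 2), yet 0 ≡ 0 (mod 30), not 6.

(⟹) Suppose n ≡ 6 (mod 30). Then n² ≡ 6² = 36 (mod 30), and since 2 ∣ 30, also n² ≡ 0 (mod 2).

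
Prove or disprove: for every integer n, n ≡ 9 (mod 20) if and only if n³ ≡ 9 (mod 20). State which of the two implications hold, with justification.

Forward direction. Suppose n ≡ 9 (mod 20). Write n = 20j + 9. Then (20j + 9)³ = 8000j³ + 10800j² + 4860j + 729 = 20(400j³ + 540j² + 243j + 36) + 9, so n³ ≡ 9 (mod 20).

Converse. Suppose n³ ≡ 9 (mod 20). The only residue r in {0, …, 19} with r³ ≡ 9 (mod 20) is r = 9, so n ≡ 9 (mod 20).

Both directions hold.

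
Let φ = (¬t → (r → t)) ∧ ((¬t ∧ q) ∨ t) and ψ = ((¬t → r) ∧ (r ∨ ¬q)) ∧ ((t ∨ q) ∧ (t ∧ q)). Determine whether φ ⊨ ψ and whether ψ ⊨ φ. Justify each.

(⟹) This fails. Under q = T, r = F, t = F, the left side is true but the right side is false.

(⟸) Assume the antecedent. If q is true, the antecedent forces (q = T, r = T, t = T), and the consequent holds there. If q is false, the antecedent cannot hold. Either way the consequent holds.

The forward direction fails; the converse holds.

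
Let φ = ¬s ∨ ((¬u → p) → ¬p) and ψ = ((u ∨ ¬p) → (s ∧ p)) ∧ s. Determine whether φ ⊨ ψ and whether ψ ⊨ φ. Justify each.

(⟹) This fails. Under s = F, p = F, u = F, the left side is true but the right side is false.

(⟸) This fails. Under s = T, p = T, u = F, the left side is false but the right side is true.

Neither implication holds.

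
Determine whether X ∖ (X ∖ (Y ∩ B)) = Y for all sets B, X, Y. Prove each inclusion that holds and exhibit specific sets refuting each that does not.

Only the forward inclusion holds.

(⟹) Let x ∈ X ∖ (X ∖ (Y ∩ B)). Then x ∈ B ∩ X ∩ Y, from which x ∈ Y.

(⟸) This inclusion fails. Take B = ∅, X = ∅, Y = {1}; then 1 ∈ Y but 1 ∉ X ∖ (X ∖ (Y ∩ B)).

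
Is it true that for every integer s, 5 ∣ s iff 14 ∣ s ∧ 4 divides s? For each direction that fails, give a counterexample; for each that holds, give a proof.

Forward direction. This fails: take s = 5. Certainly 5 ∣ 5, but 14 ∤ 5.

Converse. This fails: take s = 28. Both 14 ∣ 28 and 4 ∣ 28, yet 28 is not a multiple of 5 (since 28 = 5·5 + 3), so 5 ∤ 28.

Both directions fail.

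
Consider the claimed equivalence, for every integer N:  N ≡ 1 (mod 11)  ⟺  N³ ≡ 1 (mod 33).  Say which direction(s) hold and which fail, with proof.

(⟸) The residues r modulo 33 with r³ ≡ 1 (mod 33) are exactly {1}, and each is ≡ 1 (mod 11).

(⟹) This fails: take N = 12. Then 12 ≡ 1 (mod 11), but 12³ = 1728 ≡ 12 (mod 33), not 1.

Only the reverse direction holds.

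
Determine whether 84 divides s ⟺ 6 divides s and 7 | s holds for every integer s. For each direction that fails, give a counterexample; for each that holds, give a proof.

Only the forward implication holds.

(⟸) This fails: take s = 42. Both 6 ∣ 42 and 7 ∣ 42, yet 42 is not a multiple of 84 (since 42 = 0·84 + 42), so 84 ∤ 42.

(⟹) If 84 ∣ s, write s = 84q. Since 84 = 14·6, s = 6·(14q), so 6 ∣ s; and since 84 = 12·7, s = 7·(12q), so 7 ∣ s.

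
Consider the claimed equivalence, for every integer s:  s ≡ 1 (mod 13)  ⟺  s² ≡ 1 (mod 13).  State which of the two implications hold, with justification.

Only the forward implication holds.

(⇐) This fails: take s = 12. Then 12² = 144 ≡ 1 (mod 13), yet 12 ≡ 12 (mod 13), not 1.

(⇒) Suppose s ≡ 1 (mod 13). Write s = 13j + 1. Then (13j + 1)² = 169j² + 26j + 1 = 13(13j² + 2j) + 1, so s² ≡ 1 (mod 13).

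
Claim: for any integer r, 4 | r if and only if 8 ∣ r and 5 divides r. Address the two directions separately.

(←) Suppose 8 ∣ r and 5 ∣ r. Any common multiple of 8 and 5 is a multiple of their lcm; here gcd(8, 5) = 1, so lcm(8, 5) = 8·5 = 40, so 40 ∣ r. Since 4 ∣ 40, it follows that 4 ∣ r.

(→) This fails: take r = 4. Certainly 4 ∣ 4, but 8 ∤ 4.

Only the converse holds.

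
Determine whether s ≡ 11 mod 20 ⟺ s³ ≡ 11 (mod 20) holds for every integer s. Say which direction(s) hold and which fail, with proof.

Equivalent; both directions hold.

Forward direction. Suppose s ≡ 11 mod 20. Write s = 20j + 11. Then (20j + 11)³ = 8000j³ + 13200j² + 7260j + 1331 = 20(400j³ + 660j² + 363j + 66) + 11, so s³ ≡ 11 (mod 20).

Converse. Suppose s³ ≡ 11 (mod 20). The only residue r in {0, …, 19} with r³ ≡ 11 (mod 20) is r = 11, so s ≡ 11 (mod 20).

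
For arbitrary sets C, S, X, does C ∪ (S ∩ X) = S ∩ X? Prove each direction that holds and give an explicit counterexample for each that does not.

Forward inclusion. This inclusion fails. Take C = {1}, S = ∅, X = ∅; then 1 ∈ C ∪ (S ∩ X) but 1 ∉ S ∩ X.

Reverse inclusion. Let x ∈ S ∩ X. Then either x ∈ S ∩ X and x ∉ C; or x ∈ C ∩ S ∩ X. In each case x ∈ C ∪ (S ∩ X), so S ∩ X ⊆ C ∪ (S ∩ X).

(⊆) fails; (⊇) holds.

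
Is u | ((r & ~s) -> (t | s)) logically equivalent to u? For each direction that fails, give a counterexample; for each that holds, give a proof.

(→) This fails. Under r = F, s = F, t = F, u = F, the left side is true but the right side is false.

(←) Assume the antecedent. If u is true, u | ((r & ~s) -> (t | s)) reduces to true regardless of the other variables. If u is false, the antecedent cannot hold. Either way u | ((r & ~s) -> (t | s)) holds.

Only the reverse direction holds.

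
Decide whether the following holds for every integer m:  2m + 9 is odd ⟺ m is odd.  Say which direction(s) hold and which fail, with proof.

Only the converse holds.

(⟹) This fails: take m = 0. Then 2m + 9 = 9, which is odd, yet m = 0 is even, not odd.

(⟸) Suppose m is odd. Since 2 is even, 2m is even for every m, so 2m + 9 has the same parity as 9, which is odd. Hence 2m + 9 is odd.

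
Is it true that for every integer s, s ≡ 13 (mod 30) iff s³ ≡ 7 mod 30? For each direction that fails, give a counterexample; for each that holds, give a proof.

(⟹) Suppose s ≡ 13 (mod 30). Write s = 30j + 13. Then (30j + 13)³ = 27000j³ + 35100j² + 15210j + 2197 = 30(900j³ + 1170j² + 507j + 73) + 7, so s³ ≡ 7 (mod 30).

(⟸) Conversely, suppose s³ ≡ 7 (mod 30). The only residue r in {0, …, 29} with r³ ≡ 7 (mod 30) is r = 13, so s ≡ 13 (mod 30).

Both directions hold.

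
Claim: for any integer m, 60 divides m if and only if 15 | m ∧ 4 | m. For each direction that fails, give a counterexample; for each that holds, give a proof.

Both implications hold.

(⇒) If 60 ∣ m, write m = 60q. Since 60 = 4·15, m = 15·(4q), so 15 ∣ m; and since 60 = 15·4, m = 4·(15q), so 4 ∣ m.

(⇐) Suppose 15 ∣ m and 4 ∣ m. Any common multiple of 15 and 4 is a multiple of their lcm; here gcd(15, 4) = 1, so lcm(15, 4) = 15·4 = 60, so 60 ∣ m.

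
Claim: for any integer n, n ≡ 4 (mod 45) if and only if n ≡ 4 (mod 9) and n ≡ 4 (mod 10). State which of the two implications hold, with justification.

Forward direction. This fails: n = 49 gives 49 ≡ 4 (mod 45) but 49 ≡ 9 (mod 10), so the conjunction on the right does not hold.

Converse. If n ≡ 4 (mod 9) and n ≡ 4 (mod 10), then by the Chinese remainder theorem n ≡ 4 (mod 90). Since 4 ≡ 4 (mod 45) and 45 ∣ 90, we get n ≡ 4 (mod 45).

The forward direction fails; the converse holds.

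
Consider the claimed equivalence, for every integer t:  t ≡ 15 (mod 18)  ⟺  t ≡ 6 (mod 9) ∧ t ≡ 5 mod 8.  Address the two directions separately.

The forward direction fails; the converse holds.

Forward direction. This fails: t = 33 gives 33 ≡ 15 (mod 18) but 33 ≡ 1 (mod 8), so the conjunction on the right does not hold.

Converse. If t ≡ 6 (mod 9) and t ≡ 5 (mod 8), then by the Chinese remainder theorem t ≡ 69 (mod 72). Since 69 ≡ 15 (mod 18) and 18 ∣ 72, we get t ≡ 15 (mod 18).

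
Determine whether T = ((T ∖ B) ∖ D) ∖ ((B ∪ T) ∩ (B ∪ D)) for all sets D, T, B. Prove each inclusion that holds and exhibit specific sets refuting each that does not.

Reverse inclusion. Let x ∈ ((T ∖ B) ∖ D) ∖ ((B ∪ T) ∩ (B ∪ D)). Then x ∈ T and x ∉ D, B, from which x ∈ T.

Forward inclusion. This inclusion fails. Take D = {1}, T = {1}, B = ∅; then 1 ∈ T but 1 ∉ ((T ∖ B) ∖ D) ∖ ((B ∪ T) ∩ (B ∪ D)).

(⊆) fails; (⊇) holds.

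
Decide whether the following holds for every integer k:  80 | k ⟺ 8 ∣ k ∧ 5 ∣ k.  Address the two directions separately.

(⇐) This fails: take k = 40. Both 8 ∣ 40 and 5 ∣ 40, yet 40 is not a multiple of 80 (since 40 = 0·80 + 40), so 80 ∤ 40.

(⇒) If 80 ∣ k, write k = 80q. Since 80 = 10·8, k = 8·(10q), so 8 ∣ k; and since 80 = 16·5, k = 5·(16q), so 5 ∣ k.

Only the forward implication holds.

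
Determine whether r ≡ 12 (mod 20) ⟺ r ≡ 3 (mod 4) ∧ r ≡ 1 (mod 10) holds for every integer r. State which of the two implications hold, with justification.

Forward direction. This fails: r = 12 gives 12 ≡ 12 (mod 20) but 12 ≡ 0 (mod 4), so the conjunction on the right does not hold.

Converse. This fails: r = 11 satisfies both congruences on the right (11 ≡ 3 mod 4 and 11 ≡ 1 mod 10) yet 11 ≡ 11 (mod 20), not 12.

Both directions fail.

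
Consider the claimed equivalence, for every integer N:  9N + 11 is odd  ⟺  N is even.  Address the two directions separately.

(→) Suppose 9N + 11 is odd. Since 9 is odd, 9N and N have the same parity, so 9N + 11 ≡ N + 11 (mod 2). As 11 is odd, 9N + 11 is odd exactly when N is even. Thus N is even.

(←) Conversely, suppose N is even; write N = 2j. Then 9N + 11 = 9·(2j) + 11 = 2·9j + 11, which is odd.

Equivalent; both directions hold.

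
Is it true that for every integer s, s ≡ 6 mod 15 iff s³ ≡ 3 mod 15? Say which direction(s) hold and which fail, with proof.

(⇒) This fails: take s = 6. Then 6 ≡ 6 (mod 15), but 6³ = 216 ≡ 6 (mod 15), not 3.

(⇐) This fails: take s = 12. Then 12³ = 1728 ≡ 3 (mod 15), yet 12 ≡ 12 (mod 15), not 6.

Neither implication holds.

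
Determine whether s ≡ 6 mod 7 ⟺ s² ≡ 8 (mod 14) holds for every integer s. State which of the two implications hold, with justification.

(⇒) This fails: take s = 13. Then 13 ≡ 6 (mod 7), but 13² = 169 ≡ 1 (mod 14), not 8.

(⇐) This fails: take s = 8. Then 8² = 64 ≡ 8 (mod 14), yet 8 ≡ 1 (mod 7), not 6.

Neither direction holds.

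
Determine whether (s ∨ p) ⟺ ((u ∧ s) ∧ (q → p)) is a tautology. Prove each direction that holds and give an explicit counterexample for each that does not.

Converse. Assume the antecedent. If p is true, s ∨ p reduces to true regardless of the other variables. If p is false, the antecedent forces (p = F, q = F, s = T, u = T), and s ∨ p holds there. Either way s ∨ p holds.

Forward direction. This fails. Under p = T, q = F, s = F, u = F, the left side is true but the right side is false.

Only the converse holds.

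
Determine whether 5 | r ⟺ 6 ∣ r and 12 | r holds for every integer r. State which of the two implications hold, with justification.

Forward direction. This fails: take r = 5. Certainly 5 ∣ 5, but 6 ∤ 5.

Converse. This fails: take r = 12. Both 6 ∣ 12 and 12 ∣ 12, yet 12 is not a multiple of 5 (since 12 = 2·5 + 2), so 5 ∤ 12.

Neither direction holds.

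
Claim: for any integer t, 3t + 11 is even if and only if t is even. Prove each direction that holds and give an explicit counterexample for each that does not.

(⟹) This fails: t = 3 gives 3t + 11 = 20, which is even, but 3 is odd, not even.

(⟸) This also fails: t = 6 is even, but 3t + 11 = 29 is odd, not even.

Neither implication holds.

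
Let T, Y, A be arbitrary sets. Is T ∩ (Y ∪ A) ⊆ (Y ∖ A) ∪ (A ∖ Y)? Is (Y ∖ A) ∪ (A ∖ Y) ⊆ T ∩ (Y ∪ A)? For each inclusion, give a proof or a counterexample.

Both inclusions fail.

(⊆) This inclusion fails. Take T = {1}, Y = {1}, A = {1}; then 1 ∈ T ∩ (Y ∪ A) but 1 ∉ (Y ∖ A) ∪ (A ∖ Y).

(⊇) This inclusion fails. Take T = ∅, Y = {1}, A = ∅; then 1 ∈ (Y ∖ A) ∪ (A ∖ Y) but 1 ∉ T ∩ (Y ∪ A).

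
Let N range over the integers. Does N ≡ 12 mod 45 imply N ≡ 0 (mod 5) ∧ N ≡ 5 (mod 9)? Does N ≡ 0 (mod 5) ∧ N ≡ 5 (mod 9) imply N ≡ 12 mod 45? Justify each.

Both directions fail.

(→) This fails: N = 12 gives 12 ≡ 12 (mod 45) but 12 ≡ 2 (mod 5), so the conjunction on the right does not hold.

(←) This fails: N = 5 satisfies both congruences on the right (5 ≡ 0 mod 5 and 5 ≡ 5 mod 9) yet 5 ≡ 5 (mod 45), not 12.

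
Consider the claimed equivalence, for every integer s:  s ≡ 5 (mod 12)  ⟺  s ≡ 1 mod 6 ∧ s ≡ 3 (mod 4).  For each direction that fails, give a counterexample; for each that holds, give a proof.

(⟹) This fails: s = 5 gives 5 ≡ 5 (mod 12) but 5 ≡ 5 (mod 6), so the conjunction on the right does not hold.

(⟸) This fails: s = 7 satisfies both congruences on the right (7 ≡ 1 mod 6 and 7 ≡ 3 mod 4) yet 7 ≡ 7 (mod 12), not 5.

(⇒) fails and (⇐) fails.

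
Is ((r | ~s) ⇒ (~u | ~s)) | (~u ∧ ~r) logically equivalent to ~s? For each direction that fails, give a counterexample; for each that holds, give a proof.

(⇒) fails; (⇐) holds.

Forward direction. This fails. Under r = F, u = F, s = T, the left side is true but the right side is false.

Converse. Assume the antecedent. If r is true, the antecedent forces (r = T, u = F, s = F) or (r = T, u = T, s = F), and the consequent holds there. If r is false, the consequent reduces to true regardless of the other variables. Either way the consequent holds.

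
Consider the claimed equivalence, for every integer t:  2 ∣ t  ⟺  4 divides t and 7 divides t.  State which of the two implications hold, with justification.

Converse. Suppose 4 ∣ t and 7 ∣ t. Any common multiple of 4 and 7 is a multiple of their lcm; here gcd(4, 7) = 1, so lcm(4, 7) = 4·7 = 28, so 28 ∣ t. Since 2 ∣ 28, it follows that 2 ∣ t.

Forward direction. This fails: take t = 2. Certainly 2 ∣ 2, but 4 ∤ 2.

Only the converse holds.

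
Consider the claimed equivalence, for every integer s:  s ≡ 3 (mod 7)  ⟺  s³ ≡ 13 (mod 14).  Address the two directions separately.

Forward direction. This fails: take s = 10. Then 10 ≡ 3 (mod 7), but 10³ = 1000 ≡ 6 (mod 14), not 13.

Converse. This fails: take s = 5. Then 5³ = 125 ≡ 13 (mod 14), yet 5 ≡ 5 (mod 7), not 3.

(⇒) fails and (⇐) fails.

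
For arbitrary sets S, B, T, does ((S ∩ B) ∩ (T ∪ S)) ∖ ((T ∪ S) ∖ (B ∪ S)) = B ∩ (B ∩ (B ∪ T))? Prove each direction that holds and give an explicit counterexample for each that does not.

(⊆) holds; (⊇) fails.

(⟸) This inclusion fails. Take S = ∅, B = {1}, T = ∅; then 1 ∈ B ∩ (B ∩ (B ∪ T)) but 1 ∉ ((S ∩ B) ∩ (T ∪ S)) ∖ ((T ∪ S) ∖ (B ∪ S)).

(⟹) Let x ∈ ((S ∩ B) ∩ (T ∪ S)) ∖ ((T ∪ S) ∖ (B ∪ S)). Then either x ∈ S ∩ B and x ∉ T; or x ∈ S ∩ B ∩ T. In each case x ∈ B ∩ (B ∩ (B ∪ T)), so ((S ∩ B) ∩ (T ∪ S)) ∖ ((T ∪ S) ∖ (B ∪ S)) ⊆ B ∩ (B ∩ (B ∪ T)).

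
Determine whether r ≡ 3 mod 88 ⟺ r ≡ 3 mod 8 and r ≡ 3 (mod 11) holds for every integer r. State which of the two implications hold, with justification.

The biconditional holds.

(⟸) If r ≡ 3 (mod 8) and r ≡ 3 (mod 11), then by the Chinese remainder theorem r ≡ 3 (mod 88). This is exactly r ≡ 3 (mod 88).

(⟹) Suppose r ≡ 3 (mod 88); write r = 88j + 3. Since 8 ∣ 88, reducing mod 8 gives r ≡ 3 (mod 8); since 11 ∣ 88, reducing mod 11 gives r ≡ 3 (mod 11).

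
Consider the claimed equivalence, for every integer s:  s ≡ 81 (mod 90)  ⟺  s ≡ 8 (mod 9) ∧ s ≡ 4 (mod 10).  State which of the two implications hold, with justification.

Both directions fail.

(→) This fails: s = 81 gives 81 ≡ 81 (mod 90) but 81 ≡ 0 (mod 9), so the conjunction on the right does not hold.

(←) This fails: s = 44 satisfies both congruences on the right (44 ≡ 8 mod 9 and 44 ≡ 4 mod 10) yet 44 ≡ 44 (mod 90), not 81.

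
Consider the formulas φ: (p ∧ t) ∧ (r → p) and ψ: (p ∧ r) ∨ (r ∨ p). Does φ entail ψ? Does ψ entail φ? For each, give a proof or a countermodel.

[⇒] Assume the antecedent. If p is true, (p ∧ r) ∨ (r ∨ p) reduces to true regardless of the other variables. If p is false, the antecedent cannot hold. Either way (p ∧ r) ∨ (r ∨ p) holds.

[⇐] This fails. Under p = T, t = F, r = F, the left side is false but the right side is true.

The forward direction holds; the converse fails.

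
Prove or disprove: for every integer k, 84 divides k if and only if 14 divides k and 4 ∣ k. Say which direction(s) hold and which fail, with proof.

Not equivalent: only (⇒) holds.

(⇒) If 84 ∣ k, write k = 84q. Since 84 = 6·14, k = 14·(6q), so 14 ∣ k; and since 84 = 21·4, k = 4·(21q), so 4 ∣ k.

(⇐) This fails: take k = 28. Both 14 ∣ 28 and 4 ∣ 28, yet 28 is not a multiple of 84 (since 28 = 0·84 + 28), so 84 ∤ 28.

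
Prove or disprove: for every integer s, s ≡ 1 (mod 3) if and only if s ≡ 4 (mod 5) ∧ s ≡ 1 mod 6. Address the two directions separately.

Only the reverse direction holds.

(⟹) This fails: s = 1 gives 1 ≡ 1 (mod 3) but 1 ≡ 1 (mod 5), so the conjunction on the right does not hold.

(⟸) Conversely, if s ≡ 4 (mod 5) and s ≡ 1 (mod 6), then by the Chinese remainder theorem s ≡ 19 (mod 30). Since 19 ≡ 1 (mod 3) and 3 ∣ 30, we get s ≡ 1 (mod 3).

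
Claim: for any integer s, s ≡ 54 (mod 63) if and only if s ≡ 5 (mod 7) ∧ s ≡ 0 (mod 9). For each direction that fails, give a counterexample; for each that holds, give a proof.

Equivalent; both directions hold.

(⟹) Suppose s ≡ 54 (mod 63); write s = 63j + 54. Since 7 ∣ 63, reducing mod 7 gives s ≡ 54 ≡ 5 (mod 7); since 9 ∣ 63, reducing mod 9 gives s ≡ 54 ≡ 0 (mod 9).

(⟸) Conversely, if s ≡ 5 (mod 7) and s ≡ 0 (mod 9), then by the Chinese remainder theorem s ≡ 54 (mod 63). This is exactly s ≡ 54 (mod 63).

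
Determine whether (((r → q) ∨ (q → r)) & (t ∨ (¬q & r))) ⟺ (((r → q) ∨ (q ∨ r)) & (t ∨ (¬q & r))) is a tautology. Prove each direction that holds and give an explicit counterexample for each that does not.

Both implications hold.

[⇒] Assume the antecedent. If t is true, the consequent reduces to true regardless of the other variables. If t is false, the antecedent forces (q = F, r = T, t = F), and the consequent holds there. Either way the consequent holds.

[⇐] Assume the antecedent. If t is true, the consequent reduces to true regardless of the other variables. If t is false, the antecedent forces (q = F, r = T, t = F), and the consequent holds there. Either way the consequent holds.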